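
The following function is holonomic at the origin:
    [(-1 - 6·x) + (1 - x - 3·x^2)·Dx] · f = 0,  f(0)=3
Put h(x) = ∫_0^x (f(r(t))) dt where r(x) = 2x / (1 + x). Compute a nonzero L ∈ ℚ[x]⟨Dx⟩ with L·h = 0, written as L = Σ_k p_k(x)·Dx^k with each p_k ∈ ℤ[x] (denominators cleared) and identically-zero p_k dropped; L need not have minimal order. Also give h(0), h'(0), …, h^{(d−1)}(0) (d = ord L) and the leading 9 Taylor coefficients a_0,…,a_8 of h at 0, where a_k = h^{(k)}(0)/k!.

L = (2 + 26·x)·Dx + (-1 - x + 13·x^2 + 13·x^3)·Dx^2  (order 2).
h: a_k = 0, 3, 3, 14, 39/2, 546/5, 169, 1014, 6591/4, …
ICs: h(0) = 0, h′(0) = 3.

f: a_k = 3, 3, 12, 21, 57, 120, 291, 651, 1524, …
h₀=f(r): pull back L_f along r ⇒ L₀.
∫: right-multiply L₀ by Dx.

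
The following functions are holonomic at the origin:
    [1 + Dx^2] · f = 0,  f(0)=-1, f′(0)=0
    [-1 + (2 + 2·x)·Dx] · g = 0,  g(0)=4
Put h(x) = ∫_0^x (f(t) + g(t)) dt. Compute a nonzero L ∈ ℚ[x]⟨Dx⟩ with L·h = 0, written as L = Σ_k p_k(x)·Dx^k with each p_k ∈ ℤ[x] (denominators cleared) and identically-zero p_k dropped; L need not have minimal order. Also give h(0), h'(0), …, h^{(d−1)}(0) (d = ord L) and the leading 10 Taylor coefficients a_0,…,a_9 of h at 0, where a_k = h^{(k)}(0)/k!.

f: a_k = -1, 0, 1/2, 0, -1/24, 0, 1/720, 0, -1/40320, 0, …
g: a_k = 4, 2, -1/2, 1/4, -5/32, 7/64, -21/256, 33/512, -429/8192, 715/16384, …
f+g: L₀ = lclm(L_f,L_g), ord ≤ 2+1.
∫: right-multiply L₀ by Dx.
L = (-7 - 8·x - 4·x^2)·Dx + (6 + 22·x + 24·x^2 + 8·x^3)·Dx^2 + (-7 - 8·x - 4·x^2)·Dx^3 + (6 + 22·x + 24·x^2 + 8·x^3)·Dx^4  (order 4).
h: a_k = 0, 3, 1, 0, 1/16, -19/480, 7/384, -929/80640, 33/4096, -135199/23224320, …
ICs: h(0) = 0, h′(0) = 3, h′′(0) = 2, h′′′(0) = 0.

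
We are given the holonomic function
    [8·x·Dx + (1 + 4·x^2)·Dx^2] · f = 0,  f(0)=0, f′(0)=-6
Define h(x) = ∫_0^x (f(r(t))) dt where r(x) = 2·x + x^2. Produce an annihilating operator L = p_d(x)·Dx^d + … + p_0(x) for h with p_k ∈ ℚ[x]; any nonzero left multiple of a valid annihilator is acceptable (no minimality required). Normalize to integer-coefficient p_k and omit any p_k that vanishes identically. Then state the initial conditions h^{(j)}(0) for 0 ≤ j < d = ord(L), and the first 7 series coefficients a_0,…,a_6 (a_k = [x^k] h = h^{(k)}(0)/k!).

L = (-1 + 32·x + 64·x^2 + 48·x^3 + 12·x^4)·Dx^2 + (1 + x + 16·x^2 + 32·x^3 + 20·x^4 + 4·x^5)·Dx^3  (order 3).
h: a_k = 0, 0, -6, -2, 16, 96/5, -472/5, …
ICs: h(0) = 0, h′(0) = 0, h′′(0) = -12.

f: a_k = 0, -6, 0, 8, 0, -96/5, 0, …
h₀=f(r): pull back L_f along r ⇒ L₀.
h=∫₀ˣh₀: take L = L₀·Dx.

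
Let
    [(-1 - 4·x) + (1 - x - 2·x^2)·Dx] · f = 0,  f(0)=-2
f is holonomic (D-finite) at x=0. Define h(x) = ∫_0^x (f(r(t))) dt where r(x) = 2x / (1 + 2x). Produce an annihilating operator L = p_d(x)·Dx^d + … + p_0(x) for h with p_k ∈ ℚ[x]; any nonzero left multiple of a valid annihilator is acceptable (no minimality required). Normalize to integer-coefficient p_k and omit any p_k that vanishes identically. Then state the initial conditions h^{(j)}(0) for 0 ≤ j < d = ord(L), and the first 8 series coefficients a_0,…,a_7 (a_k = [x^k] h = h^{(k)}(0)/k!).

L = (2 + 20·x)·Dx + (-1 - 4·x + 4·x^2 + 16·x^3)·Dx^2  (order 2).
h: a_k = 0, -2, -2, -16/3, 0, -128/5, 128/3, -1536/7, …
ICs: h(0) = 0, h′(0) = -2.

f: a_k = -2, -2, -6, -10, -22, -42, -86, -170, …
f∘r: x↦r, Dx↦Dx/r' in L_f ⇒ L₀.
Integrate: L := L₀·Dx.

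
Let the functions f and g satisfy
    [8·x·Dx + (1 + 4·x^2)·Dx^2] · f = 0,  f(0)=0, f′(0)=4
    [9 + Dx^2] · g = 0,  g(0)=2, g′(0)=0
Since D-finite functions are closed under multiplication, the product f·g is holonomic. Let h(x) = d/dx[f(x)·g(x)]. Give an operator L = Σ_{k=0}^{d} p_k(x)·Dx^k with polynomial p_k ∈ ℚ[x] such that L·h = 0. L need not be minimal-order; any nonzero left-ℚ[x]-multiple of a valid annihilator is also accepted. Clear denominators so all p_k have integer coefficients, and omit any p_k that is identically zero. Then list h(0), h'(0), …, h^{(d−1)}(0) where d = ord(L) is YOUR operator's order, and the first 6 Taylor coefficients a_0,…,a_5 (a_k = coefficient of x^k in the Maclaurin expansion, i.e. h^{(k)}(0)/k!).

f: a_k = 0, 4, 0, -16/3, 0, 64/5, …
g: a_k = 2, 0, -9, 0, 27/4, 0, …
Product ⇒ symmetric product L₀, ord ≤ 4.
Derive L from L₀ (diff closure).
L = (134325 + 1685016·x^2 + 9665136·x^4 + 17604864·x^6 + 22954752·x^8 + 28366848·x^10 + 26873856·x^12) + (77328·x + 1187136·x^3 + 5460480·x^5 + 10782720·x^7 + 14929920·x^9 + 11943936·x^11)·Dx + (17850 + 242160·x^2 + 1468896·x^4 + 3414528·x^6 + 5764608·x^8 + 7630848·x^10 + 5971968·x^12)·Dx^2 + (8592·x + 131904·x^3 + 606720·x^5 + 1198080·x^7 + 1658880·x^9 + 1327104·x^11)·Dx^3 + (325 + 6104·x^2 + 43888·x^4 + 162048·x^6 + 357120·x^8 + 497664·x^10 + 331776·x^12)·Dx^4  (order 4).
h: a_k = 8, 0, -140, 0, 503, 0, …
ICs: h(0) = 8, h′(0) = 0, h′′(0) = -280, h′′′(0) = 0.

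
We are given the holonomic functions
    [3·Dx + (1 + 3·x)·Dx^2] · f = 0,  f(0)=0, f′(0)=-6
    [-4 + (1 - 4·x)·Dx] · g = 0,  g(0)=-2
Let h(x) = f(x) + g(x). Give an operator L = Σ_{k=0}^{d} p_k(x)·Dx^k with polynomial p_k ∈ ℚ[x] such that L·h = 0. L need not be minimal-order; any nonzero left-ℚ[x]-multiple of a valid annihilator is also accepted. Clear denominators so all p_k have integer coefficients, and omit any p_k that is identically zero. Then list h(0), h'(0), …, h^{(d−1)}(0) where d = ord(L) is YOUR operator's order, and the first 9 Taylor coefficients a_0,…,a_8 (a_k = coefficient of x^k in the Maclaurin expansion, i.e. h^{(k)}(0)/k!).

L = (-432 - 288·x)·Dx + (-78 - 720·x - 576·x^2)·Dx^2 + (11 + x - 144·x^2 - 144·x^3)·Dx^3  (order 3).
h: a_k = -2, -14, -23, -146, -943/2, -10726/5, -7949, -233750/7, -517727/4, …
ICs: h(0) = -2, h′(0) = -14, h′′(0) = -46.

f: a_k = 0, -6, 9, -18, 81/2, -486/5, 243, -4374/7, 6561/4, …
g: a_k = -2, -8, -32, -128, -512, -2048, -8192, -32768, -131072, …
L₀ := lclm(L_f,L_g); ord L₀ ≤ 2+1.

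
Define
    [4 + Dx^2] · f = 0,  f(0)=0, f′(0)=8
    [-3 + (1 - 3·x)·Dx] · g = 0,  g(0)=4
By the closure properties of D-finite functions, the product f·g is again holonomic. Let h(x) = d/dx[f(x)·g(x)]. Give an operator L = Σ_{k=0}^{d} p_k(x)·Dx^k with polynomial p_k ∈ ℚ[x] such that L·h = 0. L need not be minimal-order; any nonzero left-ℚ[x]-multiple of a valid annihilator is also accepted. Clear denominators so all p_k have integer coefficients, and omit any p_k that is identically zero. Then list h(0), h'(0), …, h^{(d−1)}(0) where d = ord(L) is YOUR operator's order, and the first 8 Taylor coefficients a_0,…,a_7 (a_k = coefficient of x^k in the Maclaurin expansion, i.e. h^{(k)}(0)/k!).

L = (-14 - 24·x + 36·x^2) + (-6 + 18·x)·Dx + (1 - 6·x + 9·x^2)·Dx^2  (order 2).
h: a_k = 32, 192, 800, 3200, 36064/3, 216384/5, 6815968/45, 54527744/105, …
ICs: h(0) = 32, h′(0) = 192.

f: a_k = 0, 8, 0, -16/3, 0, 16/15, 0, -32/315, …
g: a_k = 4, 12, 36, 108, 324, 972, 2916, 8748, …
Sym-product of L_f,L_g gives L₀ (≤ ord 2).
Differentiate: ansatz ord ≤ ord L₀ ⇒ L.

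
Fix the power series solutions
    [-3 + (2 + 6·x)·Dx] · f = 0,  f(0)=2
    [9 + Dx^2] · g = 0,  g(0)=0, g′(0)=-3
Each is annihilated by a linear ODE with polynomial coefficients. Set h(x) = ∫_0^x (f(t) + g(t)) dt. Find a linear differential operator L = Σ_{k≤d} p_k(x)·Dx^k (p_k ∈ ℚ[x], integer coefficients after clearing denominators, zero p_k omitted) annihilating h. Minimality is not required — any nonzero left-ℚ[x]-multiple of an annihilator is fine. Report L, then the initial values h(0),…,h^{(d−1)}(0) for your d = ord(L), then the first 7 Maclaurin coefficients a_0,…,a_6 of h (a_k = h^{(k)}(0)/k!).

f: a_k = 2, 3, -9/4, 27/8, -405/64, 1701/128, -15309/512, …
g: a_k = 0, -3, 0, 9/2, 0, -81/40, 0, …
Weyl lclm of L_f,L_g ⇒ L₀ (ord ≤ 3).
h=∫₀ˣh₀: take L = L₀·Dx.
L = (-63 - 216·x - 324·x^2)·Dx + (18 + 198·x + 648·x^2 + 648·x^3)·Dx^2 + (-7 - 24·x - 36·x^2)·Dx^3 + (2 + 22·x + 72·x^2 + 72·x^3)·Dx^4  (order 4).
h: a_k = 0, 2, 0, -3/4, 63/32, -81/64, 2403/1280, …
ICs: h(0) = 0, h′(0) = 2, h′′(0) = 0, h′′′(0) = -9/2.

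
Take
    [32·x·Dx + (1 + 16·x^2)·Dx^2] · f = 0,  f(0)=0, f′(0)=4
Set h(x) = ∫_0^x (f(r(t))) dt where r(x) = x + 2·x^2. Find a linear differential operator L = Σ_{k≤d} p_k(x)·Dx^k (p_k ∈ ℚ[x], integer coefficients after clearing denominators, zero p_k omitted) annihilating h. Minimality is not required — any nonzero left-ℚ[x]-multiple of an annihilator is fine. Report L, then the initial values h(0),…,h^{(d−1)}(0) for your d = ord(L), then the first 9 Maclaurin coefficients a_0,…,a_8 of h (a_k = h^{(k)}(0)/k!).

L = (-4 + 32·x + 256·x^2 + 768·x^3 + 768·x^4)·Dx^2 + (1 + 4·x + 16·x^2 + 128·x^3 + 320·x^4 + 256·x^5)·Dx^3  (order 3).
h: a_k = 0, 0, 2, 8/3, -16/3, -128/5, -128/15, 5632/21, 5120/7, …
ICs: h(0) = 0, h′(0) = 0, h′′(0) = 4.

f: a_k = 0, 4, 0, -64/3, 0, 1024/5, 0, -16384/7, 0, …
Substitute x→r, Dx→(1/r')Dx; clear ⇒ L₀.
∫: right-multiply L₀ by Dx.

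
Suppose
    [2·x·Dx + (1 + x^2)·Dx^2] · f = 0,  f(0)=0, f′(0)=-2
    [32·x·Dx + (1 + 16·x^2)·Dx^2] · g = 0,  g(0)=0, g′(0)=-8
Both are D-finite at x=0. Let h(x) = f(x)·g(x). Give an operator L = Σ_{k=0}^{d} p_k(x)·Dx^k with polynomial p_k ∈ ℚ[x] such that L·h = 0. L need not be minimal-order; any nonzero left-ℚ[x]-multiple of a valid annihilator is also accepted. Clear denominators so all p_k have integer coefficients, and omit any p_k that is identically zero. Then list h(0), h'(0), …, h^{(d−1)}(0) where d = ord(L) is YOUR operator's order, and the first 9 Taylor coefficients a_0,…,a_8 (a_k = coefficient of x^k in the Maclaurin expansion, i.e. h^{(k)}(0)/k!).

L = (-384·x - 10880·x^3 - 16384·x^5 + 34816·x^7 + 98304·x^9)·Dx + (-68 - 3916·x^2 - 19584·x^4 - 14336·x^6 + 121856·x^8 + 147456·x^10)·Dx^2 + (-136·x - 2632·x^3 - 6528·x^5 + 16448·x^7 + 69632·x^9 + 49152·x^11)·Dx^3 + (-1 - 34·x^2 - 305·x^4 + 4880·x^8 + 8704·x^10 + 4096·x^12)·Dx^4  (order 4).
h: a_k = 0, 0, 16, 0, -272/3, 0, 38288/45, 0, -1013744/105, …
ICs: h(0) = 0, h′(0) = 0, h′′(0) = 32, h′′′(0) = 0.

f: a_k = 0, -2, 0, 2/3, 0, -2/5, 0, 2/7, 0, …
g: a_k = 0, -8, 0, 128/3, 0, -2048/5, 0, 32768/7, 0, …
Sym-product of L_f,L_g gives L₀ (≤ ord 4).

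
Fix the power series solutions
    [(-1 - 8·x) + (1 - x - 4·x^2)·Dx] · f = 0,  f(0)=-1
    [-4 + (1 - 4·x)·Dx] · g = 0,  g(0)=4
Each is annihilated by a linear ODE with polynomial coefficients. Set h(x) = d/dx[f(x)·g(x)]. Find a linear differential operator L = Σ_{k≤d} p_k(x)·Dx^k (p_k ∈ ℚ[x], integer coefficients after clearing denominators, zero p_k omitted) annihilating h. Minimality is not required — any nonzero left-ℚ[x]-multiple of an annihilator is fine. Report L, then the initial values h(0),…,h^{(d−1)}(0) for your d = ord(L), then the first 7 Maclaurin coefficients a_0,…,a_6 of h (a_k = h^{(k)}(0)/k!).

L = (50 - 96·x - 480·x^2 + 3072·x^4) + (-5 + 25·x + 48·x^2 - 320·x^3 + 768·x^5)·Dx  (order 1).
h: a_k = -20, -200, -1308, -7440, -38500, -189144, -895020, …
ICs: h(0) = -20.

f: a_k = -1, -1, -5, -9, -29, -65, -181, …
g: a_k = 4, 16, 64, 256, 1024, 4096, 16384, …
h₀=f·g: eliminate ⇒ L₀, order ≤ 1·1.
Derive L from L₀ (diff closure).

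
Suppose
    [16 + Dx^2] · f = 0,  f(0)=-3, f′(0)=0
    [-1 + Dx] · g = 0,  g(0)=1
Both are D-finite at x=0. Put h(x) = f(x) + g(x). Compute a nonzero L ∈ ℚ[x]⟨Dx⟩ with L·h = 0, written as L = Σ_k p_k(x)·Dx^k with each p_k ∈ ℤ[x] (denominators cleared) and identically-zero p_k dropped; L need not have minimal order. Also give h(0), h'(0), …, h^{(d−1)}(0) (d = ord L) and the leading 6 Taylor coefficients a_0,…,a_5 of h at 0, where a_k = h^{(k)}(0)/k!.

f: a_k = -3, 0, 24, 0, -32, 0, …
g: a_k = 1, 1, 1/2, 1/6, 1/24, 1/120, …
h₀=f+g: left-lcm gives L₀, ord ≤ 3.
L = -16 + 16·Dx - Dx^2 + Dx^3  (order 3).
h: a_k = -2, 1, 49/2, 1/6, -767/24, 1/120, …
ICs: h(0) = -2, h′(0) = 1, h′′(0) = 49.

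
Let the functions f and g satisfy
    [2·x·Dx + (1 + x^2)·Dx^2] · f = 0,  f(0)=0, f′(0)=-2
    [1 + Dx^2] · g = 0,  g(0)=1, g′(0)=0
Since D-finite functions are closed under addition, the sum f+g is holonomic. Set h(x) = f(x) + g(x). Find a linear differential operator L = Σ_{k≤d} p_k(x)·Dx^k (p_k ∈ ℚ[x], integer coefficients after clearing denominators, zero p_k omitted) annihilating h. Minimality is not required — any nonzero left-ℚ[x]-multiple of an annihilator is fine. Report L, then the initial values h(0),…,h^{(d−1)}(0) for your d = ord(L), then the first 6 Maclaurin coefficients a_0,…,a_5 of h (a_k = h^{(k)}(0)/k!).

L = (-22·x + 28·x^3 + 2·x^5)·Dx + (-1 + 7·x^2 + 9·x^4 + x^6)·Dx^2 + (-22·x + 28·x^3 + 2·x^5)·Dx^3 + (-1 + 7·x^2 + 9·x^4 + x^6)·Dx^4  (order 4).
h: a_k = 1, -2, -1/2, 2/3, 1/24, -2/5, …
ICs: h(0) = 1, h′(0) = -2, h′′(0) = -1, h′′′(0) = 4.

f: a_k = 0, -2, 0, 2/3, 0, -2/5, …
g: a_k = 1, 0, -1/2, 0, 1/24, 0, …
Sum ⇒ L₀ = lclm(L_f,L_g) in ℚ(x)⟨Dx⟩.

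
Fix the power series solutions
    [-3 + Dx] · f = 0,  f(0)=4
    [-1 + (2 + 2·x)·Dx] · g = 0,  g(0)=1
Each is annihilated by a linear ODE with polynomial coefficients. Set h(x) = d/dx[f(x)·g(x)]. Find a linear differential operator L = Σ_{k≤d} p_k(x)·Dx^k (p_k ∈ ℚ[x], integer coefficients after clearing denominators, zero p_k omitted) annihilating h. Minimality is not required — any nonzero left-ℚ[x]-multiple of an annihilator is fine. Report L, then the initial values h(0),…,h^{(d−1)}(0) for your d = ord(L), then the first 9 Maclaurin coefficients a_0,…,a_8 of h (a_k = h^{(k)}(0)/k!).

L = (47 + 84·x + 36·x^2) + (-14 - 26·x - 12·x^2)·Dx  (order 1).
h: a_k = 14, 47, 309/4, 667/8, 4277/64, 27189/640, 57333/2560, 51423/5120, 2264319/573440, …
ICs: h(0) = 14.

f: a_k = 4, 12, 18, 18, 27/2, 81/10, 81/20, 243/140, 729/1120, …
g: a_k = 1, 1/2, -1/8, 1/16, -5/128, 7/256, -21/1024, 33/2048, -429/32768, …
Product ⇒ symmetric product L₀, ord ≤ 1.
Differentiate: ansatz ord ≤ ord L₀ ⇒ L.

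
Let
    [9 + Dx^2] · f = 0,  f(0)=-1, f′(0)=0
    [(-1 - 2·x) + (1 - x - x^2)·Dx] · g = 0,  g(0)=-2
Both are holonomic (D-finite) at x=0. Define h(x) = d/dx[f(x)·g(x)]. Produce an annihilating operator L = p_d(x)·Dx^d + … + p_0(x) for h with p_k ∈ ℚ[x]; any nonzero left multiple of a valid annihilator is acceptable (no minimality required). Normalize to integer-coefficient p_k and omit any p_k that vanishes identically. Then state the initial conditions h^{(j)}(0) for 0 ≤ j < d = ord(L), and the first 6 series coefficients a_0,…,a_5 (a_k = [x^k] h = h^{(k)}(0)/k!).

L = (3 - 162·x - 81·x^2 + 162·x^3 + 81·x^4) + (-12 - 6·x + 54·x^2 + 36·x^3)·Dx + (7 - 16·x - 7·x^2 + 18·x^3 + 9·x^4)·Dx^2  (order 2).
h: a_k = 2, -10, -9, -5, -85/4, -903/20, …
ICs: h(0) = 2, h′(0) = -10.

f: a_k = -1, 0, 9/2, 0, -27/8, 0, …
g: a_k = -2, -2, -4, -6, -10, -16, …
Product ⇒ symmetric product L₀, ord ≤ 2.
h₀' ⇒ L via d/dx closure of L₀.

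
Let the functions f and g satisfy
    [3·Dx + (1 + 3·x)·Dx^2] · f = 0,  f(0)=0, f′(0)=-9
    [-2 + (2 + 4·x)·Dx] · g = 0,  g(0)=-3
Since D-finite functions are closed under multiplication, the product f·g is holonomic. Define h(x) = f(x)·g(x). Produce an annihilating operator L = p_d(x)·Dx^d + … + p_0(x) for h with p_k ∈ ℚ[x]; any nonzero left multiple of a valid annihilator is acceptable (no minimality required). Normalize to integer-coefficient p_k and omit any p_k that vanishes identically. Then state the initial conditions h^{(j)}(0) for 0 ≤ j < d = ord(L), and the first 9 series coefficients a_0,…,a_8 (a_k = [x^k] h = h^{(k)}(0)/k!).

f: a_k = 0, -9, 27/2, -27, 243/4, -729/5, 729/2, -6561/7, 19683/8, …
g: a_k = -3, -3, 3/2, -3/2, 15/8, -21/8, 63/16, -99/16, 1287/128, …
Product ⇒ symmetric product L₀, ord ≤ 2.
L = 3·x + (1 + 2·x)·Dx + (1 + 7·x + 16·x^2 + 12·x^3)·Dx^2  (order 2).
h: a_k = 0, 27, -27/2, 27, -135/2, 7101/40, -38043/80, 360369/280, -491427/140, …
ICs: h(0) = 0, h′(0) = 27.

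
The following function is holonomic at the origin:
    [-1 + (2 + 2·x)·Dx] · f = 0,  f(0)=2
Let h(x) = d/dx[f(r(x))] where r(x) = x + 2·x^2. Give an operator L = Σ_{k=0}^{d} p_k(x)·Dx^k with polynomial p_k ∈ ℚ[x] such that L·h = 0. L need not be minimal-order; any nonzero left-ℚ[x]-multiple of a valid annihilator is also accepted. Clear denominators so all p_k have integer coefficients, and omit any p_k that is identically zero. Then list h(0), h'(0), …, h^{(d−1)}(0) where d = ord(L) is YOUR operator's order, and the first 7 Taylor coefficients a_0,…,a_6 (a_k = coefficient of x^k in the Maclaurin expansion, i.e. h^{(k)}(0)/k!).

f: a_k = 2, 1, -1/4, 1/8, -5/64, 7/128, -21/512, …
f∘r: x↦r, Dx↦Dx/r' in L_f ⇒ L₀.
Derive L from L₀ (diff closure).
L = 7 + (-2 - 10·x - 12·x^2 - 16·x^3)·Dx  (order 1).
h: a_k = 1, 7/2, -21/8, -21/16, 595/128, -567/256, -5537/1024, …
ICs: h(0) = 1.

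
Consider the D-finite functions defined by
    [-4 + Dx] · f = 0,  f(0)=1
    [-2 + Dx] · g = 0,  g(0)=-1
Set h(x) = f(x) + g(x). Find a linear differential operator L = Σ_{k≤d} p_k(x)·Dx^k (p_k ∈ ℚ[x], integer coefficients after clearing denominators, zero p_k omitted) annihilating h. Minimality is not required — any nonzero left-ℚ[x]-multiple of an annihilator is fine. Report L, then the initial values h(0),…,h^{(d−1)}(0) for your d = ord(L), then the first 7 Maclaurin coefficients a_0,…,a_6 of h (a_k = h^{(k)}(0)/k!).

f: a_k = 1, 4, 8, 32/3, 32/3, 128/15, 256/45, …
g: a_k = -1, -2, -2, -4/3, -2/3, -4/15, -4/45, …
Weyl lclm of L_f,L_g ⇒ L₀ (ord ≤ 2).
L = 8 - 6·Dx + Dx^2  (order 2).
h: a_k = 0, 2, 6, 28/3, 10, 124/15, 28/5, …
ICs: h(0) = 0, h′(0) = 2.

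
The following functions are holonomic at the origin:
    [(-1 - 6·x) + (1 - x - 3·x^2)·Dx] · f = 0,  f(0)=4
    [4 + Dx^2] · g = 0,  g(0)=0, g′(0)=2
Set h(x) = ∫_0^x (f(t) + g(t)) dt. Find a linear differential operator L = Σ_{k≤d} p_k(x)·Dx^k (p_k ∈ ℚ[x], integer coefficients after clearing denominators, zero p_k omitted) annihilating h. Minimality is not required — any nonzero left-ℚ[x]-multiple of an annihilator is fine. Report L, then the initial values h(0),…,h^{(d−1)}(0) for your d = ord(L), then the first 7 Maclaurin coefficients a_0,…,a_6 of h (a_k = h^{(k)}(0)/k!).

L = (92 + 608·x + 512·x^2 + 1104·x^3 + 360·x^4 + 432·x^5)·Dx + (-24 + 4·x + 24·x^2 + 80·x^3 + 180·x^4 + 216·x^5 + 216·x^6)·Dx^2 + (23 + 152·x + 128·x^2 + 276·x^3 + 90·x^4 + 108·x^5)·Dx^3 + (-6 + x + 6·x^2 + 20·x^3 + 45·x^4 + 54·x^5 + 54·x^6)·Dx^4  (order 4).
h: a_k = 0, 4, 3, 16/3, 20/3, 76/5, 1202/45, …
ICs: h(0) = 0, h′(0) = 4, h′′(0) = 6, h′′′(0) = 32.

f: a_k = 4, 4, 16, 28, 76, 160, 388, …
g: a_k = 0, 2, 0, -4/3, 0, 4/15, 0, …
L₀ := lclm(L_f,L_g); ord L₀ ≤ 1+2.
h=∫h₀ ⇒ L = L₀·Dx.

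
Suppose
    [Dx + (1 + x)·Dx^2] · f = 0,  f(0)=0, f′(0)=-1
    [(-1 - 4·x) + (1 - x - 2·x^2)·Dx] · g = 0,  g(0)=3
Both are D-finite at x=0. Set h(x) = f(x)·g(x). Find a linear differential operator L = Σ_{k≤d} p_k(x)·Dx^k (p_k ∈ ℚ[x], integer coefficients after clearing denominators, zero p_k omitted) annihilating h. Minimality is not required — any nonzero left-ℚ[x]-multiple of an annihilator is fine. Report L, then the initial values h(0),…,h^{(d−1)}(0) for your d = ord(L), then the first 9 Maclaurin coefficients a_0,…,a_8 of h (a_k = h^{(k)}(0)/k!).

L = (5 + 8·x) + (1 + 11·x + 10·x^2)·Dx + (-1 + 3·x^2 + 2·x^3)·Dx^2  (order 2).
h: a_k = 0, -3, -3/2, -17/2, -43/4, -567/20, -987/20, -14907/140, -11469/56, …
ICs: h(0) = 0, h′(0) = -3.

f: a_k = 0, -1, 1/2, -1/3, 1/4, -1/5, 1/6, -1/7, 1/8, …
g: a_k = 3, 3, 9, 15, 33, 63, 129, 255, 513, …
Sym-product of L_f,L_g gives L₀ (≤ ord 2).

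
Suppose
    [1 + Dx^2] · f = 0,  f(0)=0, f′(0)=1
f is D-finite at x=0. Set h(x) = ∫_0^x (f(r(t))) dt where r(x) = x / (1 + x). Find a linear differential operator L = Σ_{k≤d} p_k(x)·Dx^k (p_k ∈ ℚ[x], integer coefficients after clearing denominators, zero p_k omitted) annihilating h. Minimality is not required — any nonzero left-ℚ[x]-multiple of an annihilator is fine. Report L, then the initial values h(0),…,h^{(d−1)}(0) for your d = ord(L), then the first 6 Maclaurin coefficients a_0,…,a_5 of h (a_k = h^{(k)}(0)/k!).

L = Dx + (2 + 6·x + 6·x^2 + 2·x^3)·Dx^2 + (1 + 4·x + 6·x^2 + 4·x^3 + x^4)·Dx^3  (order 3).
h: a_k = 0, 0, 1/2, -1/3, 5/24, -1/10, …
ICs: h(0) = 0, h′(0) = 0, h′′(0) = 1.

f: a_k = 0, 1, 0, -1/6, 0, 1/120, …
Substitute x→r, Dx→(1/r')Dx; clear ⇒ L₀.
h=∫₀ˣh₀: take L = L₀·Dx.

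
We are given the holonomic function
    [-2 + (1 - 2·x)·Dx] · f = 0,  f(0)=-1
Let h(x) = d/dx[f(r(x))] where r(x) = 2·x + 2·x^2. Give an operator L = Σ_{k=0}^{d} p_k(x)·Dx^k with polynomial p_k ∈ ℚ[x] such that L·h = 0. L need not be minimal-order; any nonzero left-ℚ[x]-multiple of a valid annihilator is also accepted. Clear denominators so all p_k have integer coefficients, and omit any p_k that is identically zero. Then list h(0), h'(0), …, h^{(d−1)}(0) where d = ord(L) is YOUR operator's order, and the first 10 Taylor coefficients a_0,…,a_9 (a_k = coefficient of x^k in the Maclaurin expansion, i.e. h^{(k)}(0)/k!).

L = (10 + 24·x + 24·x^2) + (-1 + 2·x + 12·x^2 + 8·x^3)·Dx  (order 1).
h: a_k = -4, -40, -288, -1856, -11200, -64896, -365568, -2017280, -10957824, -58787840, …
ICs: h(0) = -4.

f: a_k = -1, -2, -4, -8, -16, -32, -64, -128, -256, -512, …
h₀=f(r): pull back L_f along r ⇒ L₀.
Differentiate: ansatz ord ≤ ord L₀ ⇒ L.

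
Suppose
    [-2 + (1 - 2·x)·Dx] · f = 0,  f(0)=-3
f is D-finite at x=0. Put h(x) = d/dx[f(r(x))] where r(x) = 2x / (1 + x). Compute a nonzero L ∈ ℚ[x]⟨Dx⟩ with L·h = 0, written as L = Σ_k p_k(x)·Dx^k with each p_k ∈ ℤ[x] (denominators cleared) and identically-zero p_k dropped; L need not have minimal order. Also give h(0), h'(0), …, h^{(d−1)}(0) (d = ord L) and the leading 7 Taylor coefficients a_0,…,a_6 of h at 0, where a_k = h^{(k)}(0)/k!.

L = 6 + (-1 + 3·x)·Dx  (order 1).
h: a_k = -12, -72, -324, -1296, -4860, -17496, -61236, …
ICs: h(0) = -12.

f: a_k = -3, -6, -12, -24, -48, -96, -192, …
h₀=f(r): pull back L_f along r ⇒ L₀.
h=h₀': d/dx-closure on L₀ ⇒ L.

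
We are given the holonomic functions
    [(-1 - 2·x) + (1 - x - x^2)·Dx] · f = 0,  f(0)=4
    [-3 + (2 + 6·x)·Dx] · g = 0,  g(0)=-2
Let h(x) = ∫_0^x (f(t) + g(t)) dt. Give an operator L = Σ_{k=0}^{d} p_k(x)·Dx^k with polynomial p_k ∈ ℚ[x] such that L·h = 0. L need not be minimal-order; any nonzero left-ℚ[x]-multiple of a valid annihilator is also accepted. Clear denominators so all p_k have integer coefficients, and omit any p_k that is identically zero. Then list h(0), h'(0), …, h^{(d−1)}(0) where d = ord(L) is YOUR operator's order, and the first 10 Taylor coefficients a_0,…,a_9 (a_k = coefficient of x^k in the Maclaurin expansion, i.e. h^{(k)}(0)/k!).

L = (-33 - 117·x - 117·x^2 - 90·x^3)·Dx + (25 + 102·x + 303·x^2 + 378·x^3 + 225·x^4)·Dx^2 + (2 - 22·x - 90·x^2 + 38·x^3 + 198·x^4 + 90·x^5)·Dx^3  (order 3).
h: a_k = 0, 2, 1/2, 41/12, 69/32, 337/64, 2395/768, 41933/3584, 13845/8192, 5042893/147456, …
ICs: h(0) = 0, h′(0) = 2, h′′(0) = 1.

f: a_k = 4, 4, 8, 12, 20, 32, 52, 84, 136, 220, …
g: a_k = -2, -3, 9/4, -27/8, 405/64, -1701/128, 15309/512, -72171/1024, 2814669/16384, -14073345/32768, …
L₀ := lclm(L_f,L_g); ord L₀ ≤ 1+1.
h=∫h₀ ⇒ L = L₀·Dx.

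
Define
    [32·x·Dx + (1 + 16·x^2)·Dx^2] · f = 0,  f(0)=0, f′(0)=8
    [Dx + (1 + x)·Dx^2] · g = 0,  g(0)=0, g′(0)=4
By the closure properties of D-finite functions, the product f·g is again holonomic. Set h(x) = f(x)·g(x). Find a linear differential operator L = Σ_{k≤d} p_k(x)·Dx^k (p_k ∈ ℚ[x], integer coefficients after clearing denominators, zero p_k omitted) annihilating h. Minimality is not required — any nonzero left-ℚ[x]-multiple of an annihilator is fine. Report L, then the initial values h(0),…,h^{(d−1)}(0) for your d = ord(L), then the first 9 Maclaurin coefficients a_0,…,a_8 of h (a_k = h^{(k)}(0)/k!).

f: a_k = 0, 8, 0, -128/3, 0, 2048/5, 0, -32768/7, 0, …
g: a_k = 0, 4, -2, 4/3, -1, 4/5, -2/3, 4/7, -1/2, …
Product ⇒ symmetric product L₀, ord ≤ 4.
L = (4224 + 8384·x + 204800·x^2 + 531456·x^3 + 491520·x^4 + 212992·x^5 + 262144·x^7)·Dx + (4098 + 28864·x + 258368·x^2 + 1045504·x^3 + 1798144·x^4 + 1523712·x^5 + 573440·x^6 + 786432·x^7 + 917504·x^8)·Dx^2 + (132 + 8644·x + 37632·x^2 + 196032·x^3 + 614400·x^4 + 955392·x^5 + 786432·x^6 + 540672·x^7 + 786432·x^8 + 524288·x^9)·Dx^3 + (65 + 258·x + 2497·x^2 + 8576·x^3 + 30336·x^4 + 76800·x^5 + 118272·x^6 + 98304·x^7 + 98304·x^8 + 131072·x^9 + 65536·x^10)·Dx^4  (order 4).
h: a_k = 0, 0, 32, -16, -160, 232/3, 71456/45, -11728/15, -18208, …
ICs: h(0) = 0, h′(0) = 0, h′′(0) = 64, h′′′(0) = -96.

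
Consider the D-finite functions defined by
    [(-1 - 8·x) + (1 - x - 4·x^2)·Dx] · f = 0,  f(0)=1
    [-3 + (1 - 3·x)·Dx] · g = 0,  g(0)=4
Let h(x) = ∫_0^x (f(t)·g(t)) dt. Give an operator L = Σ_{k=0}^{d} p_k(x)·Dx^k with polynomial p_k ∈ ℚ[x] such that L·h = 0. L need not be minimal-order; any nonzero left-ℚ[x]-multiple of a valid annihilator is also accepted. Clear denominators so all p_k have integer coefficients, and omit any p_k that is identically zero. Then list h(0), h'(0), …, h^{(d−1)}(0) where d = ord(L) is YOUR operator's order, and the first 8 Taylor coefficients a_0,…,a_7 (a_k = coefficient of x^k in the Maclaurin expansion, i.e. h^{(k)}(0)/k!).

f: a_k = 1, 1, 5, 9, 29, 65, 181, 441, …
g: a_k = 4, 12, 36, 108, 324, 972, 2916, 8748, …
f·g: L₀ = L_f ⊗_s L_g, ord ≤ 1·1.
Integrate: L := L₀·Dx.
L = (-4 - 2·x + 36·x^2)·Dx + (1 - 4·x - x^2 + 12·x^3)·Dx^2  (order 2).
h: a_k = 0, 4, 8, 68/3, 60, 836/5, 1384/3, 9028/7, …
ICs: h(0) = 0, h′(0) = 4.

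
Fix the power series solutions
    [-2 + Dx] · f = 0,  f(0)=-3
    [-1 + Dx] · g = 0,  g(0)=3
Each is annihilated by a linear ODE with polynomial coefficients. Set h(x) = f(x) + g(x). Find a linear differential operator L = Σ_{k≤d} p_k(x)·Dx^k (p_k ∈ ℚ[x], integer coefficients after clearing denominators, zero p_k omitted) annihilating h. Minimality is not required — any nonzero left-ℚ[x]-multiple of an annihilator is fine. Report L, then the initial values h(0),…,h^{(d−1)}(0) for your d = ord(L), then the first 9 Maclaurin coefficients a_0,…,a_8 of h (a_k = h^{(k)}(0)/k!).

L = 2 - 3·Dx + Dx^2  (order 2).
h: a_k = 0, -3, -9/2, -7/2, -15/8, -31/40, -21/80, -127/1680, -17/896, …
ICs: h(0) = 0, h′(0) = -3.

f: a_k = -3, -6, -6, -4, -2, -4/5, -4/15, -8/105, -2/105, …
g: a_k = 3, 3, 3/2, 1/2, 1/8, 1/40, 1/240, 1/1680, 1/13440, …
Weyl lclm of L_f,L_g ⇒ L₀ (ord ≤ 2).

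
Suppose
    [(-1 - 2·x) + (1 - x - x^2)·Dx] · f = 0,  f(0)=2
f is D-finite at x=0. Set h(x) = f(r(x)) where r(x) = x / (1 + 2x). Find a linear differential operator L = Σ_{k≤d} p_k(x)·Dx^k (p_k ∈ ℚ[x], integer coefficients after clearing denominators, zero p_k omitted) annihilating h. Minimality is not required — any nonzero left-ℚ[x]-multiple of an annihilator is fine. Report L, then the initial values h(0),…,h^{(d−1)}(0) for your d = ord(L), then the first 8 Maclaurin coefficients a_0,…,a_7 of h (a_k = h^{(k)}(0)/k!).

L = (-1 - 4·x) + (1 + 5·x + 7·x^2 + 2·x^3)·Dx  (order 1).
h: a_k = 2, 2, 0, -2, 6, -16, 42, -110, …
ICs: h(0) = 2.

f: a_k = 2, 2, 4, 6, 10, 16, 26, 42, …
Substitute x→r, Dx→(1/r')Dx; clear ⇒ L₀.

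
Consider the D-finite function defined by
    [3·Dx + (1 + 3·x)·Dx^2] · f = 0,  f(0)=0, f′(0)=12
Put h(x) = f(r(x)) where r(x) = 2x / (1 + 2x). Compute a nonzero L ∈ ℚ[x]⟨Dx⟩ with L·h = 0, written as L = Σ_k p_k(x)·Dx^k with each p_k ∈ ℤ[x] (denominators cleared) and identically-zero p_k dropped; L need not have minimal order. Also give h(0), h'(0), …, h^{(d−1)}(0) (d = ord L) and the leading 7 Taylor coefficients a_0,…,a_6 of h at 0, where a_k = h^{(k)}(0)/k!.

L = (10 + 32·x)·Dx + (1 + 10·x + 16·x^2)·Dx^2  (order 2).
h: a_k = 0, 24, -120, 672, -4080, 130944/5, -174720, …
ICs: h(0) = 0, h′(0) = 24.

f: a_k = 0, 12, -18, 36, -81, 972/5, -486, …
Change of var in L_f (x↦r) gives L₀.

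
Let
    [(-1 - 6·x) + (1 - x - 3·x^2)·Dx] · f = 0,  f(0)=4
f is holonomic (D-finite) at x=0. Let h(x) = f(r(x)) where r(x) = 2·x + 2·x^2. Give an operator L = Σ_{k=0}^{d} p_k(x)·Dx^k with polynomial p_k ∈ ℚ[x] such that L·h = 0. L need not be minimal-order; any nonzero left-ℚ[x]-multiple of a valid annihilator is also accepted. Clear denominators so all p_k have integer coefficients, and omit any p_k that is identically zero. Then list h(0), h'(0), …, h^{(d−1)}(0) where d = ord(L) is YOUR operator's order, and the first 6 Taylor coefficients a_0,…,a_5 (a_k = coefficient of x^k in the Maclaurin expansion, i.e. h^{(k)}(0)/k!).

L = (2 + 28·x + 72·x^2 + 48·x^3) + (-1 + 2·x + 14·x^2 + 24·x^3 + 12·x^4)·Dx  (order 1).
h: a_k = 4, 8, 72, 352, 1952, 10656, …
ICs: h(0) = 4.

f: a_k = 4, 4, 16, 28, 76, 160, …
Substitute x→r, Dx→(1/r')Dx; clear ⇒ L₀.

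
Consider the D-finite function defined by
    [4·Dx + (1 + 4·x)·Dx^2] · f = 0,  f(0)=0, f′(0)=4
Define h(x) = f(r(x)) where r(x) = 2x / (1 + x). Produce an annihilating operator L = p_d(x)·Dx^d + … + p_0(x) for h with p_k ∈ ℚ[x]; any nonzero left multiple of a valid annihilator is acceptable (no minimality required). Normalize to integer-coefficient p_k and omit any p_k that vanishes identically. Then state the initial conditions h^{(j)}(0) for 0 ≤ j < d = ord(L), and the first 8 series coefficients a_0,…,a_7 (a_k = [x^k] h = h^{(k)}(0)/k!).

f: a_k = 0, 4, -8, 64/3, -64, 1024/5, -2048/3, 16384/7, …
f∘r: x↦r, Dx↦Dx/r' in L_f ⇒ L₀.
L = (10 + 18·x)·Dx + (1 + 10·x + 9·x^2)·Dx^2  (order 2).
h: a_k = 0, 8, -40, 728/3, -1640, 59048/5, -265720/3, 4782968/7, …
ICs: h(0) = 0, h′(0) = 8.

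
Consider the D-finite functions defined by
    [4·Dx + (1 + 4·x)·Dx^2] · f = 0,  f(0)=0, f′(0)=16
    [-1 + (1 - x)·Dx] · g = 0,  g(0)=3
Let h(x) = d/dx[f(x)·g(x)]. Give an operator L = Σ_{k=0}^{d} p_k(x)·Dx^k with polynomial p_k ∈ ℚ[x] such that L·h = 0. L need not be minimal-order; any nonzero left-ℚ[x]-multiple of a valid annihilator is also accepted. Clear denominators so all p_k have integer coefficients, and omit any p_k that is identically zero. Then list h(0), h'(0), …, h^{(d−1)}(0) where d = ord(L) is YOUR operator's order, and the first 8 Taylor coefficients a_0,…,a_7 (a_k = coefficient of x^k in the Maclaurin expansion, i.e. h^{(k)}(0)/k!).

L = 16 + (-5 + 20·x)·Dx + (-1 - 3·x + 4·x^2)·Dx^2  (order 2).
h: a_k = 48, -96, 624, -2240, 9488, -188832/5, 762736/5, -21423232/35, …
ICs: h(0) = 48, h′(0) = -96.

f: a_k = 0, 16, -32, 256/3, -256, 4096/5, -8192/3, 65536/7, …
g: a_k = 3, 3, 3, 3, 3, 3, 3, 3, …
Sym-product of L_f,L_g gives L₀ (≤ ord 2).
Derive L from L₀ (diff closure).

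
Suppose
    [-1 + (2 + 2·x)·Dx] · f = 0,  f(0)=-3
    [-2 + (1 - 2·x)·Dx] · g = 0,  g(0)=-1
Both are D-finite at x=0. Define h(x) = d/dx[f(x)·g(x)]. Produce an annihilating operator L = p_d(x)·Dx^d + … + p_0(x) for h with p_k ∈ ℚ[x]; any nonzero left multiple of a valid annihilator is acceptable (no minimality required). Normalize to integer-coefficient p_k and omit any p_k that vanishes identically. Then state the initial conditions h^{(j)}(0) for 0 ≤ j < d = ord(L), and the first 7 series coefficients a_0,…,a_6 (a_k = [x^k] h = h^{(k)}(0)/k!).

f: a_k = -3, -3/2, 3/8, -3/16, 15/128, -21/256, 63/1024, …
g: a_k = -1, -2, -4, -8, -16, -32, -64, …
L₀ := L_f ⊗_s L_g (sym. prod.), ord ≤ 1.
h₀' ⇒ L via d/dx closure of L₀.
L = (39 + 60·x + 12·x^2) + (-10 + 6·x + 24·x^2 + 8·x^3)·Dx  (order 1).
h: a_k = 15/2, 117/4, 1413/16, 7521/32, 150525/256, 722331/512, 6742449/2048, …
ICs: h(0) = 15/2.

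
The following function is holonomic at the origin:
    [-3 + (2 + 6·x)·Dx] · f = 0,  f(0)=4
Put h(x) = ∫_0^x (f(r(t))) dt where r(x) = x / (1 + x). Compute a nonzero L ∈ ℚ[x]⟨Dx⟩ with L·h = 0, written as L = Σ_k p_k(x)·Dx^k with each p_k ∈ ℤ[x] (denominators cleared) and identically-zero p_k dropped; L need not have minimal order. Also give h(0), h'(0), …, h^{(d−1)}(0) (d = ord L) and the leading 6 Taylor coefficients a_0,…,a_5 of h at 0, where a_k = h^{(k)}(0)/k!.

f: a_k = 4, 6, -9/2, 27/4, -405/32, 1701/64, …
f∘r: x↦r, Dx↦Dx/r' in L_f ⇒ L₀.
h=∫h₀ ⇒ L = L₀·Dx.
L = -3·Dx + (2 + 10·x + 8·x^2)·Dx^2  (order 2).
h: a_k = 0, 4, 3, -7/2, 87/16, -1677/160, …
ICs: h(0) = 0, h′(0) = 4.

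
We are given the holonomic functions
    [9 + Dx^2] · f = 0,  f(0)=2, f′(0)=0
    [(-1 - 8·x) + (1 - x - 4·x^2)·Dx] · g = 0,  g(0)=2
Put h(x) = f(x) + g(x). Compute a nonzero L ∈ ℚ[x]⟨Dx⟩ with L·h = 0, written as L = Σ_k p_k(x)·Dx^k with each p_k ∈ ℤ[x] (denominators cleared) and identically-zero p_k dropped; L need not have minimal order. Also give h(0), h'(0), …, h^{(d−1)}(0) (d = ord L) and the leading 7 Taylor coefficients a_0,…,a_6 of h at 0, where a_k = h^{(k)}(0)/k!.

L = (-567 - 4806·x - 3321·x^2 - 9936·x^3 - 6480·x^4 - 10368·x^5) + (171 - 117·x - 441·x^2 + 135·x^3 - 540·x^4 - 3888·x^5 - 5184·x^6)·Dx + (-63 - 534·x - 369·x^2 - 1104·x^3 - 720·x^4 - 1152·x^5)·Dx^2 + (19 - 13·x - 49·x^2 + 15·x^3 - 60·x^4 - 432·x^5 - 576·x^6)·Dx^3  (order 3).
h: a_k = 4, 2, 1, 18, 259/4, 130, 14399/40, …
ICs: h(0) = 4, h′(0) = 2, h′′(0) = 2.

f: a_k = 2, 0, -9, 0, 27/4, 0, -81/40, …
g: a_k = 2, 2, 10, 18, 58, 130, 362, …
h₀=f+g: left-lcm gives L₀, ord ≤ 3.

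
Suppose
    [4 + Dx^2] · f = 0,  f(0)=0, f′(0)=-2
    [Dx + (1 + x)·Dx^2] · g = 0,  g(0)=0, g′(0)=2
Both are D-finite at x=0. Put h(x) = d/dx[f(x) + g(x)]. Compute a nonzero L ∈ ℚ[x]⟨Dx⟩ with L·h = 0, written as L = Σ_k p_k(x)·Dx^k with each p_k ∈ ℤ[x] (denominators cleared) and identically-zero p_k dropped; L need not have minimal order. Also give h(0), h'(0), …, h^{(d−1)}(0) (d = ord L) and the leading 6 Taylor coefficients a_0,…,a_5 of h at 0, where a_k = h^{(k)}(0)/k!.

L = (20 + 16·x + 8·x^2) + (12 + 28·x + 24·x^2 + 8·x^3)·Dx + (5 + 4·x + 2·x^2)·Dx^2 + (3 + 7·x + 6·x^2 + 2·x^3)·Dx^3  (order 3).
h: a_k = 0, -2, 6, -2, 2/3, -2, …
ICs: h(0) = 0, h′(0) = -2, h′′(0) = 12.

f: a_k = 0, -2, 0, 4/3, 0, -4/15, …
g: a_k = 0, 2, -1, 2/3, -1/2, 2/5, …
f+g: L₀ = lclm(L_f,L_g), ord ≤ 2+2.
h₀' ⇒ L via d/dx closure of L₀.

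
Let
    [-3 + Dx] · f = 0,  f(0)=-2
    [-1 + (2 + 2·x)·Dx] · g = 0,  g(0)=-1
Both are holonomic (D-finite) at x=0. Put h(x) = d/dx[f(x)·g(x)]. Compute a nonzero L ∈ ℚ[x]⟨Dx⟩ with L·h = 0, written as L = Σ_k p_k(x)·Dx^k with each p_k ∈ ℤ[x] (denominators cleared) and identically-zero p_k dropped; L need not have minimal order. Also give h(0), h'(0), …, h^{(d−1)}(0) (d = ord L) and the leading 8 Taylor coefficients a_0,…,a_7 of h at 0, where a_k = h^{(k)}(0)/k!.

f: a_k = -2, -6, -9, -9, -27/4, -81/20, -81/40, -243/280, …
g: a_k = -1, -1/2, 1/8, -1/16, 5/128, -7/256, 21/1024, -33/2048, …
h₀=f·g: eliminate ⇒ L₀, order ≤ 1·1.
h₀' ⇒ L via d/dx closure of L₀.
L = (47 + 84·x + 36·x^2) + (-14 - 26·x - 12·x^2)·Dx  (order 1).
h: a_k = 7, 47/2, 309/8, 667/16, 4277/128, 27189/1280, 57333/5120, 51423/10240, …
ICs: h(0) = 7.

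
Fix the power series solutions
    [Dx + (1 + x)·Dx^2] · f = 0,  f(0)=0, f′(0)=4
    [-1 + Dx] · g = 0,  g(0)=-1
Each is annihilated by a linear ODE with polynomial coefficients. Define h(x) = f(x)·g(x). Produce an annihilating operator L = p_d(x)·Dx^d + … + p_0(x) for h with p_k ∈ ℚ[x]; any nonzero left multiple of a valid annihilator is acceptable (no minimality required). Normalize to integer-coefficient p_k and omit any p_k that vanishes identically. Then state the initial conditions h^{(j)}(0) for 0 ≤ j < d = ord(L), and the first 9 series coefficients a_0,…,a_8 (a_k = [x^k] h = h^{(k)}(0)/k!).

L = x + (-1 - 2·x)·Dx + (1 + x)·Dx^2  (order 2).
h: a_k = 0, -4, -2, -4/3, 0, -3/10, 7/36, -23/126, 29/180, …
ICs: h(0) = 0, h′(0) = -4.

f: a_k = 0, 4, -2, 4/3, -1, 4/5, -2/3, 4/7, -1/2, …
g: a_k = -1, -1, -1/2, -1/6, -1/24, -1/120, -1/720, -1/5040, -1/40320, …
f·g: L₀ = L_f ⊗_s L_g, ord ≤ 2·1.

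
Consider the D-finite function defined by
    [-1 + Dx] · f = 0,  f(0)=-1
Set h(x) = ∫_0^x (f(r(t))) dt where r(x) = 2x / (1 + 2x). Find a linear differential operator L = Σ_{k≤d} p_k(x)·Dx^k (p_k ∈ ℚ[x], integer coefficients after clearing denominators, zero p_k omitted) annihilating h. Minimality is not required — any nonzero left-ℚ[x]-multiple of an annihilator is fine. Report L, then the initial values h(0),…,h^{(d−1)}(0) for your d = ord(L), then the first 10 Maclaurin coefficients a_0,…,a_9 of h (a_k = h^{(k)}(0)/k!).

L = -2·Dx + (1 + 4·x + 4·x^2)·Dx^2  (order 2).
h: a_k = 0, -1, -1, 2/3, -1/3, -2/15, 38/45, -604/315, 1091/315, -15682/2835, …
ICs: h(0) = 0, h′(0) = -1.

f: a_k = -1, -1, -1/2, -1/6, -1/24, -1/120, -1/720, -1/5040, -1/40320, -1/362880, …
f∘r: x↦r, Dx↦Dx/r' in L_f ⇒ L₀.
h=∫₀ˣh₀: take L = L₀·Dx.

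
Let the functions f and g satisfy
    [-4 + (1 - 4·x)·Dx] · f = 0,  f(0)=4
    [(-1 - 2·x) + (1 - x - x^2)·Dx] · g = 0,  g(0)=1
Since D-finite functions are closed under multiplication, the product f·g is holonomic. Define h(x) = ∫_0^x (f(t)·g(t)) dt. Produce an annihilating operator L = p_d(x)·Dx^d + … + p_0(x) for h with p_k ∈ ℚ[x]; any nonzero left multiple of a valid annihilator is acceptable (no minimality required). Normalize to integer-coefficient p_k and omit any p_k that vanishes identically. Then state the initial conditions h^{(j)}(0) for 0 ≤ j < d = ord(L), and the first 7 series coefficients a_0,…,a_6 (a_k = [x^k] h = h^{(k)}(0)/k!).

L = (-5 + 6·x + 12·x^2)·Dx + (1 - 5·x + 3·x^2 + 4·x^3)·Dx^2  (order 2).
h: a_k = 0, 4, 10, 88/3, 91, 1476/5, 2968/3, …
ICs: h(0) = 0, h′(0) = 4.

f: a_k = 4, 16, 64, 256, 1024, 4096, 16384, …
g: a_k = 1, 1, 2, 3, 5, 8, 13, …
Product ⇒ symmetric product L₀, ord ≤ 1.
∫: right-multiply L₀ by Dx.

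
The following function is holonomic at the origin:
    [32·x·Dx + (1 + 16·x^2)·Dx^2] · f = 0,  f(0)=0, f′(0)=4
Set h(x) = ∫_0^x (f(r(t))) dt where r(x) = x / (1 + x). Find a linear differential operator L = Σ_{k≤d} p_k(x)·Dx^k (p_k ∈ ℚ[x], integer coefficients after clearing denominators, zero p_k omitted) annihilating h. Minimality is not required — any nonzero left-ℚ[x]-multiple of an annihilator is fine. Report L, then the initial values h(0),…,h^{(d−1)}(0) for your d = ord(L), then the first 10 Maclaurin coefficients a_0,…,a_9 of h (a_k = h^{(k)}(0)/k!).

f: a_k = 0, 4, 0, -64/3, 0, 1024/5, 0, -16384/7, 0, 262144/9, …
h₀=f(r): pull back L_f along r ⇒ L₀.
h=∫h₀ ⇒ L = L₀·Dx.
L = (2 + 34·x)·Dx^2 + (1 + 2·x + 17·x^2)·Dx^3  (order 3).
h: a_k = 0, 0, 2, -4/3, -13/3, 12, 202/15, -2444/21, 727/14, 3220/3, …
ICs: h(0) = 0, h′(0) = 0, h′′(0) = 4.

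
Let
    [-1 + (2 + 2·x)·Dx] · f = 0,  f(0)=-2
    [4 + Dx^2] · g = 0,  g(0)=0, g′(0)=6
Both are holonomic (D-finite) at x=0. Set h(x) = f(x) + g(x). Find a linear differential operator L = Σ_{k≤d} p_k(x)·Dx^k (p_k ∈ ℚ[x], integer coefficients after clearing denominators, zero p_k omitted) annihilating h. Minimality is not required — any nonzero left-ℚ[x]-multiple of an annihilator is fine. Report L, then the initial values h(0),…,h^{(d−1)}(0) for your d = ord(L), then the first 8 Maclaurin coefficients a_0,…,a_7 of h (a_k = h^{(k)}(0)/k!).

L = (-76 - 128·x - 64·x^2) + (120 + 376·x + 384·x^2 + 128·x^3)·Dx + (-19 - 32·x - 16·x^2)·Dx^2 + (30 + 94·x + 96·x^2 + 32·x^3)·Dx^3  (order 3).
h: a_k = -2, 5, 1/4, -33/8, 5/64, 477/640, 21/512, -11657/107520, …
ICs: h(0) = -2, h′(0) = 5, h′′(0) = 1/2.

f: a_k = -2, -1, 1/4, -1/8, 5/64, -7/128, 21/512, -33/1024, …
g: a_k = 0, 6, 0, -4, 0, 4/5, 0, -8/105, …
h₀=f+g: left-lcm gives L₀, ord ≤ 3.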